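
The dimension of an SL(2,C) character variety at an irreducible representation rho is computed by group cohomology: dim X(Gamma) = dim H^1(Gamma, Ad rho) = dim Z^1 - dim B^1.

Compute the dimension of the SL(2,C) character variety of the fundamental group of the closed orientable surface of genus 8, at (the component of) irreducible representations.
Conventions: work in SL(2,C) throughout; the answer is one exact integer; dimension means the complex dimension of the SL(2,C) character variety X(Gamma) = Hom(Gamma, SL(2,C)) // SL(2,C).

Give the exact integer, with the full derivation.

42

pi_1 of the closed genus-8 surface has 16 generators bound by the single product-of-commutators relator.
A cocycle assigns one sl_2 vector per generator subject to the relator condition d_2(z) = 0: dim of the unconstrained space is 3*2g = 48.
At an irreducible rho, H^2 = coker(d_2) vanishes (Poincare duality: H^2 is dual to H^0 = invariants = 0), so d_2 is surjective onto sl_2 and dim Z^1 = 48 - 3 = 45.
As always at irreducible rho, dim B^1 = 3.
dim X = dim H^1 = 45 - 3 = 42.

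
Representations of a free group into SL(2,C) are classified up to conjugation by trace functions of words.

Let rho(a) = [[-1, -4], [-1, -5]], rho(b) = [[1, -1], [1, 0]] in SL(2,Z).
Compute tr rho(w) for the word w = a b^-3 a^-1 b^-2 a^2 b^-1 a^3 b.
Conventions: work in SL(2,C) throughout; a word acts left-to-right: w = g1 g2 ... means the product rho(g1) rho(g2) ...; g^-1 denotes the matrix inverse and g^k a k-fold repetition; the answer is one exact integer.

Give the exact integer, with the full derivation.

698

rho(a) = [[-1, -4], [-1, -5]]
... * rho(b^-1) = [[0, 1], [-1, 1]]  ->  [[4, -5], [5, -6]]
... * rho(b^-1) = [[0, 1], [-1, 1]]  ->  [[5, -1], [6, -1]]
... * rho(b^-1) = [[0, 1], [-1, 1]]  ->  [[1, 4], [1, 5]]
... * rho(a^-1) = [[-5, 4], [1, -1]]  ->  [[-1, 0], [0, -1]]
... * rho(b^-1) = [[0, 1], [-1, 1]]  ->  [[0, -1], [1, -1]]
... * rho(b^-1) = [[0, 1], [-1, 1]]  ->  [[1, -1], [1, 0]]
... * rho(a) = [[-1, -4], [-1, -5]]  ->  [[0, 1], [-1, -4]]
... * rho(a) = [[-1, -4], [-1, -5]]  ->  [[-1, -5], [5, 24]]
... * rho(b^-1) = [[0, 1], [-1, 1]]  ->  [[5, -6], [-24, 29]]
... * rho(a) = [[-1, -4], [-1, -5]]  ->  [[1, 10], [-5, -49]]
... * rho(a) = [[-1, -4], [-1, -5]]  ->  [[-11, -54], [54, 265]]
... * rho(a) = [[-1, -4], [-1, -5]]  ->  [[65, 314], [-319, -1541]]
... * rho(b) = [[1, -1], [1, 0]]  ->  [[379, -65], [-1860, 319]]
tr = 379 + 319 = 698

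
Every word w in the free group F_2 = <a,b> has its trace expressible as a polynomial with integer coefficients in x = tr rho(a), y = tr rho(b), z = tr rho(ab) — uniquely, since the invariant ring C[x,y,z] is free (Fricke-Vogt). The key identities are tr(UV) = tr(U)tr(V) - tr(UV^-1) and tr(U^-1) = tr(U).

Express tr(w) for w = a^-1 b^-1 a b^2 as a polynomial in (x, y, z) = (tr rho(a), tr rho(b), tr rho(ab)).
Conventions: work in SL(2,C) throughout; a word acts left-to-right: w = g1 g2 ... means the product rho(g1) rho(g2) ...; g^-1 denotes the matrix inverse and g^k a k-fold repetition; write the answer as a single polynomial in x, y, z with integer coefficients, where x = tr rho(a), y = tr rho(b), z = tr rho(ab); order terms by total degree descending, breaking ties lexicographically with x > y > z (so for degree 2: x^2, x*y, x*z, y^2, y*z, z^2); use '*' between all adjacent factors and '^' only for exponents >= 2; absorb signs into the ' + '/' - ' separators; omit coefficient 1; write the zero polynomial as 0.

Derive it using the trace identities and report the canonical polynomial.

trace(b^2) = trace(b) trace(b) - trace(1)   [square of b] = y^2 - 2
next, trace(b a b) = trace(b) trace(a b) - trace(a)   [square of b] = y*z - x
trace(b a b^2) = trace(b) trace(b a b) - trace(b a)   [square of b] = y^2*z - x*y - z
next, trace(a b a b) = trace(b a) trace(b a) - trace(1)   [split at a repeated b] = z^2 - 2
trace(a b a) = trace(a) trace(b a) - trace(b)   [square of a] = x*z - y
trace(b a b^2 a) = trace(b) trace(a b a b) - trace(a b a)   [square of b] = y*z^2 - x*z - y
next, trace(a b^2 a^-1 b) = trace(b a b^2) trace(a) - trace(b a b^2 a)   [inverse elimination on a] = x*y^2*z - x^2*y - y*z^2 + y
trace(a^-1 b^-1 a b^2) = trace(a b^2 a^-1) trace(b) - trace(a b^2 a^-1 b)   [inverse elimination on b] = -x*y^2*z + x^2*y + y^3 + y*z^2 - 3*y

-x*y^2*z + x^2*y + y^3 + y*z^2 - 3*y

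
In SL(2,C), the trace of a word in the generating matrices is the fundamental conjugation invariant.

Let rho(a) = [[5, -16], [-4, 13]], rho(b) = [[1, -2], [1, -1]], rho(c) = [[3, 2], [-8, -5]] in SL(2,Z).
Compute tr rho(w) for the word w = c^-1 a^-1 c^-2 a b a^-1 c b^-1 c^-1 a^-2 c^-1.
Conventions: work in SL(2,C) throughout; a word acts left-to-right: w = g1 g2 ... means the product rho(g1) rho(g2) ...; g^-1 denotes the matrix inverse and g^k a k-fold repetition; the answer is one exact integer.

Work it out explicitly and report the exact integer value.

rho(c^-1) = [[-5, -2], [8, 3]]
... * rho(a^-1) = [[13, 16], [4, 5]]  ->  [[-73, -90], [116, 143]]
... * rho(c^-1) = [[-5, -2], [8, 3]]  ->  [[-355, -124], [564, 197]]
... * rho(c^-1) = [[-5, -2], [8, 3]]  ->  [[783, 338], [-1244, -537]]
... * rho(a) = [[5, -16], [-4, 13]]  ->  [[2563, -8134], [-4072, 12923]]
... * rho(b) = [[1, -2], [1, -1]]  ->  [[-5571, 3008], [8851, -4779]]
... * rho(a^-1) = [[13, 16], [4, 5]]  ->  [[-60391, -74096], [95947, 117721]]
... * rho(c) = [[3, 2], [-8, -5]]  ->  [[411595, 249698], [-653927, -396711]]
... * rho(b^-1) = [[-1, 2], [-1, 1]]  ->  [[-661293, 1072888], [1050638, -1704565]]
... * rho(c^-1) = [[-5, -2], [8, 3]]  ->  [[11889569, 4541250], [-18889710, -7214971]]
... * rho(a^-1) = [[13, 16], [4, 5]]  ->  [[172729397, 212939354], [-274426114, -338310215]]
... * rho(a^-1) = [[13, 16], [4, 5]]  ->  [[3097239577, 3828367122], [-4920780342, -6082368899]]
... * rho(c^-1) = [[-5, -2], [8, 3]]  ->  [[15140739091, 5290622212], [-24055049482, -8405546013]]
tr = 15140739091 + -8405546013 = 6735193078

6735193078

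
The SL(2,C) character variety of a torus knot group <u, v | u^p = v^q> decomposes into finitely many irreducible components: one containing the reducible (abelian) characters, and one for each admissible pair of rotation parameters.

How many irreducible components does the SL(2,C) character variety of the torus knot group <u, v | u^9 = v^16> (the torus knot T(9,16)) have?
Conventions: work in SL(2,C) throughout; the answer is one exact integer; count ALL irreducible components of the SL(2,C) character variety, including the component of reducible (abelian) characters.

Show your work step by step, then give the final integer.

For T(9,16): irreducibility forces the central element u^9 = v^16 to one of +I, -I.
This locks tr(u) to 2*cos(pi*alpha/9), alpha in 1..8, and tr(v) to 2*cos(pi*beta/16), beta in 1..15, on each component of irreducible characters.
u^9 = (-1)^alpha I and v^16 = (-1)^beta I must agree, so alpha and beta have equal parity.
Counting: 4 odd alphas x 8 odd betas + 4 even alphas x 7 even betas = 32 + 28 = 60.
components with irreducible characters: 60; plus the single component of reducible (abelian) characters: total 61.

61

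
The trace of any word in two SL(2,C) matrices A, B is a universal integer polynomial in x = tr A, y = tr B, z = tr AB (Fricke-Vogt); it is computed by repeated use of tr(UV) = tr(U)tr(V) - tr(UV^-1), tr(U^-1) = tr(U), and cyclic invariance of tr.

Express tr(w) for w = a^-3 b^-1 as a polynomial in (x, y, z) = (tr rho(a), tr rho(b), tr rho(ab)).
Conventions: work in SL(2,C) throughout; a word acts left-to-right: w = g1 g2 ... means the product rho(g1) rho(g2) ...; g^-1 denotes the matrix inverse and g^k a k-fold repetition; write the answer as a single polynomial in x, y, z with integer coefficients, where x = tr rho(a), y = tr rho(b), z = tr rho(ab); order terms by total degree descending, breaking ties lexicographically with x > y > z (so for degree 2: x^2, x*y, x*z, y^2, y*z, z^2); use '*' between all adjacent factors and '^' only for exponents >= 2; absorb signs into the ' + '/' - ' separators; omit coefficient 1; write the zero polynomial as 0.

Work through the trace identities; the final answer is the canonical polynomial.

and tr(b^-1) = tr(b) = y
and tr(b^-1 a) = tr(a) tr(b) - tr(a b) = x*y - z
next, tr(a^-1 b^-1) = tr(b^-1) tr(a) - tr(b^-1 a) = z
tr(a^-1 b^-1 a^-1) = tr(a^-1 b^-1) tr(a) - tr(a^-1 b^-1 a) = x*z - y
next, tr(a^-3 b^-1) = tr(a^-1 b^-1 a^-1) tr(a) - tr(a^-1 b^-1) = x^2*z - x*y - z

x^2*z - x*y - z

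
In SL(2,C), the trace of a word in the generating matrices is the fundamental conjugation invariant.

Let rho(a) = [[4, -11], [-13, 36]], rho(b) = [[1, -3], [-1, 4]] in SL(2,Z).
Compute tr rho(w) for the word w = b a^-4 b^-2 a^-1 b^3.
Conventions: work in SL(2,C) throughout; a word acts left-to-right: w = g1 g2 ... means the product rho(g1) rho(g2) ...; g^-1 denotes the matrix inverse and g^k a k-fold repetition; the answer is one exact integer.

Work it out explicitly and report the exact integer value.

rho(b) = [[1, -3], [-1, 4]]
... * rho(a^-1) = [[36, 11], [13, 4]]  ->  [[-3, -1], [16, 5]]
... * rho(a^-1) = [[36, 11], [13, 4]]  ->  [[-121, -37], [641, 196]]
... * rho(a^-1) = [[36, 11], [13, 4]]  ->  [[-4837, -1479], [25624, 7835]]
... * rho(a^-1) = [[36, 11], [13, 4]]  ->  [[-193359, -59123], [1024319, 313204]]
... * rho(b^-1) = [[4, 3], [1, 1]]  ->  [[-832559, -639200], [4410480, 3386161]]
... * rho(b^-1) = [[4, 3], [1, 1]]  ->  [[-3969436, -3136877], [21028081, 16617601]]
... * rho(a^-1) = [[36, 11], [13, 4]]  ->  [[-183679097, -56211304], [973039729, 297779295]]
... * rho(b) = [[1, -3], [-1, 4]]  ->  [[-127467793, 326192075], [675260434, -1728002007]]
... * rho(b) = [[1, -3], [-1, 4]]  ->  [[-453659868, 1687171679], [2403262441, -8937789330]]
... * rho(b) = [[1, -3], [-1, 4]]  ->  [[-2140831547, 8109666320], [11341051771, -42960944643]]
tr = -2140831547 + -42960944643 = -45101776190

-45101776190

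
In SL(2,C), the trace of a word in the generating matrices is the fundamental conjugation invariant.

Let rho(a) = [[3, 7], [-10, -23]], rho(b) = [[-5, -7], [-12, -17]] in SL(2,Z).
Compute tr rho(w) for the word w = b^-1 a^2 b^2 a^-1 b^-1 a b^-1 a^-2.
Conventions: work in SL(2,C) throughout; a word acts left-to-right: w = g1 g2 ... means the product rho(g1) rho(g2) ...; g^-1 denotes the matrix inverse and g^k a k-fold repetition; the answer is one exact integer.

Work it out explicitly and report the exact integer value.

rho(b^-1) = [[-17, 7], [12, -5]]
... * rho(a) = [[3, 7], [-10, -23]]  ->  [[-121, -280], [86, 199]]
... * rho(a) = [[3, 7], [-10, -23]]  ->  [[2437, 5593], [-1732, -3975]]
... * rho(b) = [[-5, -7], [-12, -17]]  ->  [[-79301, -112140], [56360, 79699]]
... * rho(b) = [[-5, -7], [-12, -17]]  ->  [[1742185, 2461487], [-1238188, -1749403]]
... * rho(a^-1) = [[-23, -7], [10, 3]]  ->  [[-15455385, -4810834], [10984294, 3419107]]
... * rho(b^-1) = [[-17, 7], [12, -5]]  ->  [[205011537, -84133525], [-145703714, 59794523]]
... * rho(a) = [[3, 7], [-10, -23]]  ->  [[1456369861, 3370151834], [-1035056372, -2395200027]]
... * rho(b^-1) = [[-17, 7], [12, -5]]  ->  [[15683534371, -6656170143], [-11146442000, 4730605531]]
... * rho(a^-1) = [[-23, -7], [10, 3]]  ->  [[-427282991963, -129753251026], [303674221310, 92216910593]]
... * rho(a^-1) = [[-23, -7], [10, 3]]  ->  [[8529976304889, 2601721190663], [-6062337984200, -1849068817391]]
tr = 8529976304889 + -1849068817391 = 6680907487498

6680907487498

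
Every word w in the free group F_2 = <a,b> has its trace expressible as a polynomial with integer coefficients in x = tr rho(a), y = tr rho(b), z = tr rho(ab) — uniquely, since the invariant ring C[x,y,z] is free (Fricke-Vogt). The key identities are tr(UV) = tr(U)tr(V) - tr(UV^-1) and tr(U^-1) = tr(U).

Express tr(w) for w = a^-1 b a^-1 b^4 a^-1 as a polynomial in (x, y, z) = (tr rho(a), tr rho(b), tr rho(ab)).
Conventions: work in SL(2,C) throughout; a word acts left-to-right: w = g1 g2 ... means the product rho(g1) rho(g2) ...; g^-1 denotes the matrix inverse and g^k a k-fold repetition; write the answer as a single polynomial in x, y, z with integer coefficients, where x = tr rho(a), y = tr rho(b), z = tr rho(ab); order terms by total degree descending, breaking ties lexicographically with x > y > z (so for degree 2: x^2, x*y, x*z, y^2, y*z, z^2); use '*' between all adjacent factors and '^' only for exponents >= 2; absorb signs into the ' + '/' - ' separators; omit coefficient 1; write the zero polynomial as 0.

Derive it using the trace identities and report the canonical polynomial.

trace(b^2) = trace(b) trace(b) - trace(1) = y^2 - 2
trace(b^3) = trace(b) trace(b^2) - trace(b) = y^3 - 3*y
and trace(b^4) = trace(b) trace(b^3) - trace(b^2) = y^4 - 4*y^2 + 2
next, trace(b^5) = trace(b) trace(b^4) - trace(b^3) = y^5 - 5*y^3 + 5*y
next, trace(b a b) = trace(b) trace(a b) - trace(a) = y*z - x
trace(a b^3) = trace(b) trace(b a b) - trace(b a) = y^2*z - x*y - z
next, trace(b^3 a b) = trace(b) trace(a b^3) - trace(a b^2) = y^3*z - x*y^2 - 2*y*z + x
and trace(b^5 a) = trace(b) trace(b^3 a b) - trace(b^3 a) = y^4*z - x*y^3 - 3*y^2*z + 2*x*y + z
next, trace(b^5 a^-1) = trace(b^5) trace(a) - trace(b^5 a) = x*y^5 - y^4*z - 4*x*y^3 + 3*y^2*z + 3*x*y - z
next, trace(b^4 a^-2 b) = trace(b^5 a^-1) trace(a) - trace(b^5) = x^2*y^5 - x*y^4*z - 4*x^2*y^3 - y^5 + 3*x*y^2*z + 3*x^2*y + 5*y^3 - x*z - 5*y
trace(a b a b) = trace(a b) trace(a b) - trace(1)   [split at repeated a] = z^2 - 2
trace(a b a) = trace(a) trace(b a) - trace(b) = x*z - y
next, trace(a b a b^2) = trace(b) trace(a b a b) - trace(a b a) = y*z^2 - x*z - y
trace(a b a b^3) = trace(b) trace(a b a b^2) - trace(a b a b) = y^2*z^2 - x*y*z - y^2 - z^2 + 2
trace(b a b^4 a) = trace(b) trace(a b a b^3) - trace(a b a b^2) = y^3*z^2 - x*y^2*z - y^3 - 2*y*z^2 + x*z + 3*y
trace(b a b^4 a^-1) = trace(b a b^4) trace(a) - trace(b a b^4 a) = x*y^4*z - x^2*y^3 - y^3*z^2 - 2*x*y^2*z + 2*x^2*y + y^3 + 2*y*z^2 - 3*y
trace(b^4 a^-2 b a) = trace(b a b^4 a^-1) trace(a) - trace(b a b^4) = x^2*y^4*z - x^3*y^3 - x*y^3*z^2 - 2*x^2*y^2*z - y^4*z + 2*x^3*y + 2*x*y^3 + 2*x*y*z^2 + 3*y^2*z - 5*x*y - z
and trace(a^-1 b a^-1 b^4 a^-1) = trace(b^4 a^-2 b) trace(a) - trace(b^4 a^-2 b a) = x^3*y^5 - 2*x^2*y^4*z - 3*x^3*y^3 - x*y^5 + x*y^3*z^2 + 5*x^2*y^2*z + y^4*z + x^3*y + 3*x*y^3 - 2*x*y*z^2 - x^2*z - 3*y^2*z + z

x^3*y^5 - 2*x^2*y^4*z - 3*x^3*y^3 - x*y^5 + x*y^3*z^2 + 5*x^2*y^2*z + y^4*z + x^3*y + 3*x*y^3 - 2*x*y*z^2 - x^2*z - 3*y^2*z + z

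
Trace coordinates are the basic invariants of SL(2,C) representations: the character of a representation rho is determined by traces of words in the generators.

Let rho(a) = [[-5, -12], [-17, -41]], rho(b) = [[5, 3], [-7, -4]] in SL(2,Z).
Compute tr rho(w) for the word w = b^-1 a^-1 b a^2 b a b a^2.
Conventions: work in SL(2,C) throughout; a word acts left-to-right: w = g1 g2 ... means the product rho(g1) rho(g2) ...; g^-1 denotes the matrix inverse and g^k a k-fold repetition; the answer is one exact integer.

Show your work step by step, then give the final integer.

rho(b^-1) = [[-4, -3], [7, 5]]
... * rho(a^-1) = [[-41, 12], [17, -5]]  ->  [[113, -33], [-202, 59]]
... * rho(b) = [[5, 3], [-7, -4]]  ->  [[796, 471], [-1423, -842]]
... * rho(a) = [[-5, -12], [-17, -41]]  ->  [[-11987, -28863], [21429, 51598]]
... * rho(a) = [[-5, -12], [-17, -41]]  ->  [[550606, 1327227], [-984311, -2372666]]
... * rho(b) = [[5, 3], [-7, -4]]  ->  [[-6537559, -3657090], [11687107, 6537731]]
... * rho(a) = [[-5, -12], [-17, -41]]  ->  [[94858325, 228391398], [-169576962, -408292255]]
... * rho(b) = [[5, 3], [-7, -4]]  ->  [[-1124448161, -628990617], [2010160975, 1124438134]]
... * rho(a) = [[-5, -12], [-17, -41]]  ->  [[16315081294, 39281993229], [-29166253153, -70223895194]]
... * rho(a) = [[-5, -12], [-17, -41]]  ->  [[-749369291363, -1806342697917], [1339637484063, 3229174740790]]
tr = -749369291363 + 3229174740790 = 2479805449427

2479805449427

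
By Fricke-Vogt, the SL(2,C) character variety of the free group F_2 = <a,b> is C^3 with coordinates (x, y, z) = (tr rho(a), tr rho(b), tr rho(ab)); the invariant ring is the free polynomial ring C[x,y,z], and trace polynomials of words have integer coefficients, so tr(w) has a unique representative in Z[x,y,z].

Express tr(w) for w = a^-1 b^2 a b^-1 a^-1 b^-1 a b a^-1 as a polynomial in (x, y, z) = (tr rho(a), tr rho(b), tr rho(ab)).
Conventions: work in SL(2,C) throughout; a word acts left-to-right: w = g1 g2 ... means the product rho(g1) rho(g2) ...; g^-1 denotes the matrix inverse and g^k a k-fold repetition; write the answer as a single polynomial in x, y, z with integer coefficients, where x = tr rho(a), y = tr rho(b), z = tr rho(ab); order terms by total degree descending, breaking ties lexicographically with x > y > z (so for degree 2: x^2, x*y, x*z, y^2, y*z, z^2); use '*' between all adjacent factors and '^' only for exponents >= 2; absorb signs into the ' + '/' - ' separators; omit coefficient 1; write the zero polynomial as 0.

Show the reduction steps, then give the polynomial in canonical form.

tr(b^2 a) = tr(b) * tr(a b) - tr(a) = y*z - x
so tr(b^2) = tr(b) * tr(b) - tr(1) = y^2 - 2
tr(b a^2 b) = tr(a) * tr(b^2 a) - tr(b^2) = x*y*z - x^2 - y^2 + 2
so tr(b a^2) = tr(a) * tr(b a) - tr(b) = x*z - y
tr(a b^3 a) = tr(b) * tr(b a^2 b) - tr(b a^2) = x*y^2*z - x^2*y - y^3 - x*z + 3*y
reduce: tr(a b a b) = tr(a b) * tr(a b) - tr(1)   [split at repeated a] = z^2 - 2
tr(b a b a b) = tr(b) * tr(a b a b) - tr(a b a) = y*z^2 - x*z - y
tr(a b^3 a b) = tr(b) * tr(b a b a b) - tr(b a b a) = y^2*z^2 - x*y*z - y^2 - z^2 + 2
reduce: tr(b^-1 a b^3 a) = tr(a b^3 a) * tr(b) - tr(a b^3 a b) = x*y^3*z - x^2*y^2 - y^4 - y^2*z^2 + 4*y^2 + z^2 - 2
tr(b^2 a b^-2 a b) = tr(b^-1 a b^3 a) * tr(b) - tr(b^-1 a b^3 a b) = x*y^4*z - x^2*y^3 - y^5 - y^3*z^2 - x*y^2*z + x^2*y + 5*y^3 + y*z^2 + x*z - 5*y
tr(a^2 b a b) = tr(a) * tr(b a b a) - tr(b a b) = x*z^2 - y*z - x
so tr(a^2 b a) = tr(a) * tr(a b a) - tr(a b) = x^2*z - x*y - z
tr(a b a b^2 a) = tr(b) * tr(a^2 b a b) - tr(a^2 b a) = x*y*z^2 - x^2*z - y^2*z + z
so tr(a b a b a b) = tr(b a) * tr(b a b a) - tr(b^-1 a^-1)   [split at repeated b] = z^3 - 3*z
tr(a b a b^2 a b) = tr(b) * tr(a b a b a b) - tr(a b a b a) = y*z^3 - x*z^2 - 2*y*z + x
tr(a b a b^2 a b^-1) = tr(a b a b^2 a) * tr(b) - tr(a b a b^2 a b) = x*y^2*z^2 - x^2*y*z - y^3*z - y*z^3 + x*z^2 + 3*y*z - x
tr(b^2 a b^-2 a b a) = tr(a b a b^2 a b^-1) * tr(b) - tr(a b a b^2 a) = x*y^3*z^2 - x^2*y^2*z - y^4*z - y^2*z^3 + x^2*z + 4*y^2*z - x*y - z
so tr(b^-1 a b a^-1 b^2 a b^-1) = tr(b^2 a b^-2 a b) * tr(a) - tr(b^2 a b^-2 a b a) = x^2*y^4*z - x^3*y^3 - x*y^5 - 2*x*y^3*z^2 + y^4*z + y^2*z^3 + x^3*y + 5*x*y^3 + x*y*z^2 - 4*y^2*z - 4*x*y + z
so tr(a^2) = tr(a) * tr(a) - tr(1) = x^2 - 2
tr(a^3) = tr(a) * tr(a^2) - tr(a) = x^3 - 3*x
so tr(b a^3 b) = tr(b) * tr(a^3 b) - tr(a^3) = x^2*y*z - x^3 - x*y^2 - y*z + 3*x
so tr(b^2 a^3 b) = tr(b) * tr(b a^3 b) - tr(b a^3) = x^2*y^2*z - x^3*y - x*y^3 - x^2*z - y^2*z + 4*x*y + z
so tr(b^2 a^3 b a) = tr(a) * tr(b a b^2 a^2) - tr(b a b^2 a) = x^2*y*z^2 - x^3*z - x*y^2*z - y*z^2 + 2*x*z + y
tr(a^2 b a^-1 b^2 a) = tr(b^2 a^3 b) * tr(a) - tr(b^2 a^3 b a) = x^3*y^2*z - x^4*y - x^2*y^3 - x^2*y*z^2 + 4*x^2*y + y*z^2 - x*z - y
so tr(b^2 a b) = tr(b) * tr(b a b) - tr(b a) = y^2*z - x*y - z
tr(b a b a^2 b) = tr(a) * tr(b^2 a b a) - tr(b^2 a b) = x*y*z^2 - x^2*z - y^2*z + z
tr(b^2 a b a^2 b) = tr(b) * tr(b a b a^2 b) - tr(b a b a^2) = x*y^2*z^2 - x^2*y*z - y^3*z - x*z^2 + 2*y*z + x
tr(b a b^2 a b) = tr(b) * tr(a b^2 a b) - tr(a b^2 a) = y^2*z^2 - 2*x*y*z + x^2 - 2
reduce: tr(b^2 a b a^2 b a) = tr(a) * tr(b a b^2 a b a) - tr(b a b^2 a b) = x*y*z^3 - x^2*z^2 - y^2*z^2 + 2
reduce: tr(a^2 b a^-1 b^2 a b) = tr(b^2 a b a^2 b) * tr(a) - tr(b^2 a b a^2 b a) = x^2*y^2*z^2 - x^3*y*z - x*y^3*z - x*y*z^3 + y^2*z^2 + 2*x*y*z + x^2 - 2
tr(a b a^-1 b^2 a b^-1 a) = tr(a^2 b a^-1 b^2 a) * tr(b) - tr(a^2 b a^-1 b^2 a b) = x^3*y^3*z - x^4*y^2 - x^2*y^4 - 2*x^2*y^2*z^2 + x^3*y*z + x*y^3*z + x*y*z^3 + 4*x^2*y^2 - 3*x*y*z - x^2 - y^2 + 2
tr(a b a b^3 a) = tr(b) * tr(b a^2 b a b) - tr(b a^2 b a) = x*y^2*z^2 - x^2*y*z - y^3*z - x*z^2 + 2*y*z + x
so tr(a b a b^3 a b) = tr(b) * tr(a b a b a b^2) - tr(a b a b a b) = y^2*z^3 - x*y*z^2 - 2*y^2*z - z^3 + x*y + 3*z
tr(b^2 a b^-1 a b a b) = tr(a b a b^3 a) * tr(b) - tr(a b a b^3 a b) = x*y^3*z^2 - x^2*y^2*z - y^4*z - y^2*z^3 + 4*y^2*z + z^3 - 3*z
reduce: tr(a b a b a b^2 a) = tr(a) * tr(b a b a b^2 a) - tr(b a b a b^2) = x*y*z^3 - x^2*z^2 - y^2*z^2 - x*y*z + x^2 + y^2 + z^2 - 2
reduce: tr(a b a b a b a b) = tr(a b a b) * tr(a b a b) - tr(1)   [split at repeated a] = z^4 - 4*z^2 + 2
reduce: tr(a b a b a b a) = tr(a) * tr(b a b a b a) - tr(b a b a b) = x*z^3 - y*z^2 - 2*x*z + y
so tr(a b a b a b^2 a b) = tr(b) * tr(a b a b a b a b) - tr(a b a b a b a) = y*z^4 - x*z^3 - 3*y*z^2 + 2*x*z + y
tr(b^2 a b^-1 a b a b a) = tr(a b a b a b^2 a) * tr(b) - tr(a b a b a b^2 a b) = x*y^2*z^3 - x^2*y*z^2 - y^3*z^2 - y*z^4 - x*y^2*z + x*z^3 + x^2*y + y^3 + 4*y*z^2 - 2*x*z - 3*y
reduce: tr(a b a^-1 b^2 a b^-1 a b) = tr(b^2 a b^-1 a b a b) * tr(a) - tr(b^2 a b^-1 a b a b a) = x^2*y^3*z^2 - x^3*y^2*z - x*y^4*z - 2*x*y^2*z^3 + x^2*y*z^2 + y^3*z^2 + y*z^4 + 5*x*y^2*z - x^2*y - y^3 - 4*y*z^2 - x*z + 3*y
so tr(b^-1 a b a^-1 b^2 a b^-1 a) = tr(a b a^-1 b^2 a b^-1 a) * tr(b) - tr(a b a^-1 b^2 a b^-1 a b) = x^3*y^4*z - x^4*y^3 - x^2*y^5 - 3*x^2*y^3*z^2 + 2*x^3*y^2*z + 2*x*y^4*z + 3*x*y^2*z^3 + 4*x^2*y^3 - x^2*y*z^2 - y^3*z^2 - y*z^4 - 8*x*y^2*z + 4*y*z^2 + x*z - y
tr(a^-1 b^2 a b^-1 a^-1 b^-1 a b) = tr(b^-1 a b a^-1 b^2 a b^-1) * tr(a) - tr(b^-1 a b a^-1 b^2 a b^-1 a) = x^2*y^3*z^2 - 2*x^3*y^2*z - x*y^4*z - 2*x*y^2*z^3 + x^4*y + x^2*y^3 + 2*x^2*y*z^2 + y^3*z^2 + y*z^4 + 4*x*y^2*z - 4*x^2*y - 4*y*z^2 + y
reduce: tr(a b^3 a b^-1 a^-1 b) = tr(b a b^3 a b^-1) * tr(a) - tr(b a b^3 a b^-1 a) = -x*y^3*z^2 + 2*x^2*y^2*z + y^4*z + y^2*z^3 - x^3*y - x*y^3 - x^2*z - 4*y^2*z - z^3 + 3*x*y + 3*z
tr(b^2 a b^-1 a^-1 b^-1 a b) = tr(a b^3 a b^-1 a^-1) * tr(b) - tr(a b^3 a b^-1 a^-1 b) = x*y^3*z^2 - 2*x^2*y^2*z - y^4*z - y^2*z^3 + x^3*y + x*y^3 + x^2*z + 5*y^2*z + z^3 - 4*x*y - 3*z
tr(a^-1 b^2 a b^-1 a^-1 b^-1 a b a^-1) = tr(a^-1 b^2 a b^-1 a^-1 b^-1 a b) * tr(a) - tr(a^-1 b^2 a b^-1 a^-1 b^-1 a b a) = x^3*y^3*z^2 - 2*x^4*y^2*z - x^2*y^4*z - 2*x^2*y^2*z^3 + x^5*y + x^3*y^3 + 2*x^3*y*z^2 + x*y*z^4 + 6*x^2*y^2*z + y^4*z + y^2*z^3 - 5*x^3*y - x*y^3 - 4*x*y*z^2 - x^2*z - 5*y^2*z - z^3 + 5*x*y + 3*z

x^3*y^3*z^2 - 2*x^4*y^2*z - x^2*y^4*z - 2*x^2*y^2*z^3 + x^5*y + x^3*y^3 + 2*x^3*y*z^2 + x*y*z^4 + 6*x^2*y^2*z + y^4*z + y^2*z^3 - 5*x^3*y - x*y^3 - 4*x*y*z^2 - x^2*z - 5*y^2*z - z^3 + 5*x*y + 3*z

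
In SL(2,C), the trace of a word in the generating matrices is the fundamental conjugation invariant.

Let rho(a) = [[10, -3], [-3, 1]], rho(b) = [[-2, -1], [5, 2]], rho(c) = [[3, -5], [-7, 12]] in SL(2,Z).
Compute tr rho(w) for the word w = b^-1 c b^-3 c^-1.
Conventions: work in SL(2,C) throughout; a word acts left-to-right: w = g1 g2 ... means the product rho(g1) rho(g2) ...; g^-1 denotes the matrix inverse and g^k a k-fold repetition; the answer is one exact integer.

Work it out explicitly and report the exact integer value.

rho(b^-1) = [[2, 1], [-5, -2]]
... * rho(c) = [[3, -5], [-7, 12]]  ->  [[-1, 2], [-1, 1]]
... * rho(b^-1) = [[2, 1], [-5, -2]]  ->  [[-12, -5], [-7, -3]]
... * rho(b^-1) = [[2, 1], [-5, -2]]  ->  [[1, -2], [1, -1]]
... * rho(b^-1) = [[2, 1], [-5, -2]]  ->  [[12, 5], [7, 3]]
... * rho(c^-1) = [[12, 5], [7, 3]]  ->  [[179, 75], [105, 44]]
tr = 179 + 44 = 223

223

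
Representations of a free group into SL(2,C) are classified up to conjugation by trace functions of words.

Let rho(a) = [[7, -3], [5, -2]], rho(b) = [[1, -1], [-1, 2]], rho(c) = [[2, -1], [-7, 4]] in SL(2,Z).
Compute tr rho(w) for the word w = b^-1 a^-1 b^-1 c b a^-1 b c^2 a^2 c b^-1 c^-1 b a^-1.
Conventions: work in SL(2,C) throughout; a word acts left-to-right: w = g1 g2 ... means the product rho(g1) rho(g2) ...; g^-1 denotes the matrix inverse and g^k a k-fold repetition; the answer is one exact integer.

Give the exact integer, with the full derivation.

-2486870

rho(b^-1) = [[2, 1], [1, 1]]
... * rho(a^-1) = [[-2, 3], [-5, 7]]  ->  [[-9, 13], [-7, 10]]
... * rho(b^-1) = [[2, 1], [1, 1]]  ->  [[-5, 4], [-4, 3]]
... * rho(c) = [[2, -1], [-7, 4]]  ->  [[-38, 21], [-29, 16]]
... * rho(b) = [[1, -1], [-1, 2]]  ->  [[-59, 80], [-45, 61]]
... * rho(a^-1) = [[-2, 3], [-5, 7]]  ->  [[-282, 383], [-215, 292]]
... * rho(b) = [[1, -1], [-1, 2]]  ->  [[-665, 1048], [-507, 799]]
... * rho(c) = [[2, -1], [-7, 4]]  ->  [[-8666, 4857], [-6607, 3703]]
... * rho(c) = [[2, -1], [-7, 4]]  ->  [[-51331, 28094], [-39135, 21419]]
... * rho(a) = [[7, -3], [5, -2]]  ->  [[-218847, 97805], [-166850, 74567]]
... * rho(a) = [[7, -3], [5, -2]]  ->  [[-1042904, 460931], [-795115, 351416]]
... * rho(c) = [[2, -1], [-7, 4]]  ->  [[-5312325, 2886628], [-4050142, 2200779]]
... * rho(b^-1) = [[2, 1], [1, 1]]  ->  [[-7738022, -2425697], [-5899505, -1849363]]
... * rho(c^-1) = [[4, 1], [7, 2]]  ->  [[-47931967, -12589416], [-36543561, -9598231]]
... * rho(b) = [[1, -1], [-1, 2]]  ->  [[-35342551, 22753135], [-26945330, 17347099]]
... * rho(a^-1) = [[-2, 3], [-5, 7]]  ->  [[-43080573, 53244292], [-32844835, 40593703]]
tr = -43080573 + 40593703 = -2486870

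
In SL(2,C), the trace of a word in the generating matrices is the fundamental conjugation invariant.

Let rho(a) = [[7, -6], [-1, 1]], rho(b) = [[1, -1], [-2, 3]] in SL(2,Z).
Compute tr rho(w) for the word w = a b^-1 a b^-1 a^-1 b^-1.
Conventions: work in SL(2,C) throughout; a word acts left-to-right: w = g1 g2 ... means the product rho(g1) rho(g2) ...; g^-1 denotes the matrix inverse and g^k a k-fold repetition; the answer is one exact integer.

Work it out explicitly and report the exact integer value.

rho(a) = [[7, -6], [-1, 1]]
... * rho(b^-1) = [[3, 1], [2, 1]]  ->  [[9, 1], [-1, 0]]
... * rho(a) = [[7, -6], [-1, 1]]  ->  [[62, -53], [-7, 6]]
... * rho(b^-1) = [[3, 1], [2, 1]]  ->  [[80, 9], [-9, -1]]
... * rho(a^-1) = [[1, 6], [1, 7]]  ->  [[89, 543], [-10, -61]]
... * rho(b^-1) = [[3, 1], [2, 1]]  ->  [[1353, 632], [-152, -71]]
tr = 1353 + -71 = 1282

1282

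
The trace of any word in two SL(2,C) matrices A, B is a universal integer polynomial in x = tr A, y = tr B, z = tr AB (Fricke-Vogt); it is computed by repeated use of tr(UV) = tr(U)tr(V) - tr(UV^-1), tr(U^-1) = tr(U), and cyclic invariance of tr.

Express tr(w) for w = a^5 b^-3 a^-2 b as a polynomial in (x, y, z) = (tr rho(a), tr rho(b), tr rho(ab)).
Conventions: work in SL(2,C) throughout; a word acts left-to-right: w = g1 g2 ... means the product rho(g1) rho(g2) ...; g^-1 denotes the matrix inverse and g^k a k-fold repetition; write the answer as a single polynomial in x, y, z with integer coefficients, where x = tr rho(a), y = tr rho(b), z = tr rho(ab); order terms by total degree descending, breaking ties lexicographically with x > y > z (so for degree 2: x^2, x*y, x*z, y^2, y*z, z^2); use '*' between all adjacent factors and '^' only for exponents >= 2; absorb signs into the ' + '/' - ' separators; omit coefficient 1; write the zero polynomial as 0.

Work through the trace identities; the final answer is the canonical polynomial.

-x^6*y^3*z + x^7*y^2 + x^5*y^4 + x^5*y^2*z^2 + x^6*y*z + 3*x^4*y^3*z - x^7 - 8*x^5*y^2 - x^5*z^2 - 3*x^3*y^4 - 3*x^3*y^2*z^2 - 3*x^4*y*z - x^2*y^3*z + 7*x^5 + 17*x^3*y^2 + 3*x^3*z^2 + x*y^4 + x*y^2*z^2 - 14*x^3 - 7*x*y^2 - x*z^2 + y*z + 7*x

next, tr(a^2) = tr(a) tr(a) - tr(1) = x^2 - 2
tr(a^3) = tr(a) tr(a^2) - tr(a) = x^3 - 3*x
tr(a^4) = tr(a) tr(a^3) - tr(a^2) = x^4 - 4*x^2 + 2
and tr(a^5) = tr(a) tr(a^4) - tr(a^3) = x^5 - 5*x^3 + 5*x
next, tr(a b a) = tr(a) tr(b a) - tr(b) = x*z - y
tr(a^2 b a) = tr(a) tr(a b a) - tr(a b) = x^2*z - x*y - z
tr(a b a^3) = tr(a) tr(a^2 b a) - tr(a^2 b) = x^3*z - x^2*y - 2*x*z + y
and tr(a^5 b) = tr(a) tr(a b a^3) - tr(a b a^2) = x^4*z - x^3*y - 3*x^2*z + 2*x*y + z
tr(b^-1 a^5) = tr(a^5) tr(b) - tr(a^5 b) = x^5*y - x^4*z - 4*x^3*y + 3*x^2*z + 3*x*y - z
tr(a^5 b^-2) = tr(b^-1 a^5) tr(b) - tr(b^-1 a^5 b) = x^5*y^2 - x^4*y*z - x^5 - 4*x^3*y^2 + 3*x^2*y*z + 5*x^3 + 3*x*y^2 - y*z - 5*x
next, tr(a b a^5) = tr(a) tr(a^4 b a) - tr(a^4 b) = x^5*z - x^4*y - 4*x^3*z + 3*x^2*y + 3*x*z - y
next, tr(b a b a) = tr(a b) tr(a b) - tr(1)   [split at repeated a] = z^2 - 2
and tr(b a b) = tr(b) tr(a b) - tr(a) = y*z - x
tr(a b a b a) = tr(a) tr(b a b a) - tr(b a b) = x*z^2 - y*z - x
tr(a b a b a^2) = tr(a) tr(a b a b a) - tr(a b a b) = x^2*z^2 - x*y*z - x^2 - z^2 + 2
tr(a^3 b a b a) = tr(a) tr(a b a b a^2) - tr(a b a b a) = x^3*z^2 - x^2*y*z - x^3 - 2*x*z^2 + y*z + 3*x
and tr(a b a^5 b) = tr(a) tr(a^3 b a b a) - tr(a^3 b a b) = x^4*z^2 - x^3*y*z - x^4 - 3*x^2*z^2 + 2*x*y*z + 4*x^2 + z^2 - 2
tr(b^-1 a b a^5) = tr(a b a^5) tr(b) - tr(a b a^5 b) = x^5*y*z - x^4*y^2 - x^4*z^2 - 3*x^3*y*z + x^4 + 3*x^2*y^2 + 3*x^2*z^2 + x*y*z - 4*x^2 - y^2 - z^2 + 2
next, tr(b^-2 a b a^5) = tr(b^-1 a b a^5) tr(b) - tr(b^-1 a b a^5 b) = x^5*y^2*z - x^4*y^3 - x^4*y*z^2 - x^5*z - 3*x^3*y^2*z + 2*x^4*y + 3*x^2*y^3 + 3*x^2*y*z^2 + 4*x^3*z + x*y^2*z - 7*x^2*y - y^3 - y*z^2 - 3*x*z + 3*y
next, tr(b a^5 b^-3 a) = tr(b^-2 a b a^5) tr(b) - tr(b^-2 a b a^5 b) = x^5*y^3*z - x^4*y^4 - x^4*y^2*z^2 - 2*x^5*y*z - 3*x^3*y^3*z + 3*x^4*y^2 + x^4*z^2 + 3*x^2*y^4 + 3*x^2*y^2*z^2 + 7*x^3*y*z + x*y^3*z - x^4 - 10*x^2*y^2 - 3*x^2*z^2 - y^4 - y^2*z^2 - 4*x*y*z + 4*x^2 + 4*y^2 + z^2 - 2
tr(b a^5 b^-3 a^-1) = tr(b a^5 b^-3) tr(a) - tr(b a^5 b^-3 a) = -x^5*y^3*z + x^6*y^2 + x^4*y^4 + x^4*y^2*z^2 + x^5*y*z + 3*x^3*y^3*z - x^6 - 7*x^4*y^2 - x^4*z^2 - 3*x^2*y^4 - 3*x^2*y^2*z^2 - 4*x^3*y*z - x*y^3*z + 6*x^4 + 13*x^2*y^2 + 3*x^2*z^2 + y^4 + y^2*z^2 + 3*x*y*z - 9*x^2 - 4*y^2 - z^2 + 2
tr(a^5 b^-3 a^-2 b) = tr(b a^5 b^-3 a^-1) tr(a) - tr(b a^5 b^-3) = -x^6*y^3*z + x^7*y^2 + x^5*y^4 + x^5*y^2*z^2 + x^6*y*z + 3*x^4*y^3*z - x^7 - 8*x^5*y^2 - x^5*z^2 - 3*x^3*y^4 - 3*x^3*y^2*z^2 - 3*x^4*y*z - x^2*y^3*z + 7*x^5 + 17*x^3*y^2 + 3*x^3*z^2 + x*y^4 + x*y^2*z^2 - 14*x^3 - 7*x*y^2 - x*z^2 + y*z + 7*x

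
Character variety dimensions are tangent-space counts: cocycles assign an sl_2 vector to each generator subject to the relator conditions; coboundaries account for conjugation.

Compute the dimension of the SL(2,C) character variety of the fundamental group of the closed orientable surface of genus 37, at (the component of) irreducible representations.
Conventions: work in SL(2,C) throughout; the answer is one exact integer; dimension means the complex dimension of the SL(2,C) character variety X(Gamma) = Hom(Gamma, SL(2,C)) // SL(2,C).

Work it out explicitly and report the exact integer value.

216

pi_1 of the closed genus-37 surface has 74 generators bound by the single product-of-commutators relator.
Before the relator condition, cocycle space has dim 3*74 = 222.
d_2 is surjective at irreducible rho (its cokernel H^2 is dual to H^0 = 0), so dim Z^1 = 222 - 3 = 219.
As always at irreducible rho, dim B^1 = 3.
dim H^1 = 219 - 3 = 216 = dim X.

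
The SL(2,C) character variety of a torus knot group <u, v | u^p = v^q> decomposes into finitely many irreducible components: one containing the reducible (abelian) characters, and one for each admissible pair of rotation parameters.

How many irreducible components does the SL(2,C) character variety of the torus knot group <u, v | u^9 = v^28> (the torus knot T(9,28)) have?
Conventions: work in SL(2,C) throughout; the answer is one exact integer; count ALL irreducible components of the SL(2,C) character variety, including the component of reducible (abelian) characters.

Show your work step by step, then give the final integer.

Gamma = < u, v | u^9 = v^28 > (torus knot T(9,28)); the central element u^9 = v^28 acts as +I or -I in any irreducible SL(2,C) representation.
On an irreducible component, tr(u) is locked at 2*cos(pi*alpha/9) for some alpha in 1..8, and tr(v) at 2*cos(pi*beta/28) for some beta in 1..27.
u^9 = (-1)^alpha I and v^28 = (-1)^beta I must agree, so alpha and beta have equal parity.
Enumerate parity-matched pairs: 4*14 odd-odd plus 4*13 even-even gives 108.
That is 108 components of irreducible characters, and with the reducible (abelian) component the total is 109.

109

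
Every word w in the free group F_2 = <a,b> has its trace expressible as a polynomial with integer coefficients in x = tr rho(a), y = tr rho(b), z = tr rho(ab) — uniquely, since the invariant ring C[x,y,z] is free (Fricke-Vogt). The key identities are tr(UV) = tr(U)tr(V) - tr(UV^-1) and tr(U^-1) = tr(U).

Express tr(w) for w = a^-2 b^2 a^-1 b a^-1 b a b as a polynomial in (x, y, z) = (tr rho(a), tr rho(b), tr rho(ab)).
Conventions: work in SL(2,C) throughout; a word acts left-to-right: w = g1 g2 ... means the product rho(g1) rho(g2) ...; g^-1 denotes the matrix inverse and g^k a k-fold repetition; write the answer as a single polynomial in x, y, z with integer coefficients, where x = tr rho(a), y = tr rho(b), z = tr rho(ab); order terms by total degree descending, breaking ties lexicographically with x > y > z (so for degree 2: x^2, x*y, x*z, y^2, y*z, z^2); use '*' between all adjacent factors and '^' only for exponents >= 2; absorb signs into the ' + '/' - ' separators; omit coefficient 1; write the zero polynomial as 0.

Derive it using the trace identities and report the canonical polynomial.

x^4*y^4*z - x^5*y^3 - 3*x^3*y^3*z^2 + x^4*y^2*z - x^2*y^4*z + 3*x^2*y^2*z^3 + x^5*y + 3*x^3*y^3 + x^3*y*z^2 + 2*x*y^3*z^2 - x*y*z^4 - x^4*z - 5*x^2*y^2*z - x^2*z^3 - y^2*z^3 - 3*x^3*y - x*y^3 + x*y*z^2 + 4*x^2*z + 2*y^2*z + z^3 - 3*z

tr(b a b) = tr(b)*tr(a b) - tr(a)  (reduce the b square) = y*z - x
reduce: tr(b a b^2) = tr(b)*tr(b a b) - tr(b a)  (reduce the b square) = y^2*z - x*y - z
tr(b a b^3) = tr(b)*tr(b a b^2) - tr(b a b)  (reduce the b square) = y^3*z - x*y^2 - 2*y*z + x
tr(b^4 a b) = tr(b)*tr(b a b^3) - tr(b a b^2)  (reduce the b square) = y^4*z - x*y^3 - 3*y^2*z + 2*x*y + z
so tr(a b a b) = tr(b a)*tr(b a) - tr(1)  (split on b) = z^2 - 2
so tr(a b a) = tr(a)*tr(b a) - tr(b)  (reduce the a square) = x*z - y
so tr(a b a b^2) = tr(b)*tr(a b a b) - tr(a b a)  (reduce the b square) = y*z^2 - x*z - y
tr(b a b a b^2) = tr(b)*tr(a b a b^2) - tr(a b a b)  (reduce the b square) = y^2*z^2 - x*y*z - y^2 - z^2 + 2
tr(b^4 a b a) = tr(b)*tr(b a b a b^2) - tr(b a b a b)  (reduce the b square) = y^3*z^2 - x*y^2*z - y^3 - 2*y*z^2 + x*z + 3*y
reduce: tr(b^2 a b a^-1 b^2) = tr(b^4 a b)*tr(a) - tr(b^4 a b a)  (eliminate a^-1) = x*y^4*z - x^2*y^3 - y^3*z^2 - 2*x*y^2*z + 2*x^2*y + y^3 + 2*y*z^2 - 3*y
so tr(a^2) = tr(a)*tr(a) - tr(1)  (reduce the a square) = x^2 - 2
reduce: tr(a b^2 a) = tr(b)*tr(a^2 b) - tr(a^2)  (reduce the b square) = x*y*z - x^2 - y^2 + 2
tr(a b^2 a b^2) = tr(b)*tr(a b^2 a b) - tr(a b^2 a)  (reduce the b square) = y^2*z^2 - 2*x*y*z + x^2 - 2
so tr(b^2 a b^2 a b) = tr(b)*tr(a b^2 a b^2) - tr(a b^2 a b)  (reduce the b square) = y^3*z^2 - 2*x*y^2*z + x^2*y - y*z^2 + x*z - y
tr(a b a b a b) = tr(b a)*tr(b a b a) - tr(b^-1 a^-1)  (split on b) = z^3 - 3*z
so tr(a b a b a) = tr(a)*tr(b a b a) - tr(b a b)  (reduce the a square) = x*z^2 - y*z - x
tr(a b a b^2 a b) = tr(b)*tr(a b a b a b) - tr(a b a b a)  (reduce the b square) = y*z^3 - x*z^2 - 2*y*z + x
tr(a b a b^2 a) = tr(a)*tr(b a b^2 a) - tr(b a b^2)  (reduce the a square) = x*y*z^2 - x^2*z - y^2*z + z
so tr(b^2 a b^2 a b a) = tr(b)*tr(a b a b^2 a b) - tr(a b a b^2 a)  (reduce the b square) = y^2*z^3 - 2*x*y*z^2 + x^2*z - y^2*z + x*y - z
reduce: tr(b^2 a b a^-1 b^2 a) = tr(b^2 a b^2 a b)*tr(a) - tr(b^2 a b^2 a b a)  (eliminate a^-1) = x*y^3*z^2 - 2*x^2*y^2*z - y^2*z^3 + x^3*y + x*y*z^2 + y^2*z - 2*x*y + z
tr(b a b a^-1 b^2 a^-1 b) = tr(b^2 a b a^-1 b^2)*tr(a) - tr(b^2 a b a^-1 b^2 a)  (eliminate a^-1) = x^2*y^4*z - x^3*y^3 - 2*x*y^3*z^2 + y^2*z^3 + x^3*y + x*y^3 + x*y*z^2 - y^2*z - x*y - z
so tr(b^3 a b a b a) = tr(b)*tr(b a b a b a b) - tr(b a b a b a)  (reduce the b square) = y^2*z^3 - x*y*z^2 - 2*y^2*z - z^3 + x*y + 3*z
so tr(b a b a b a^-1 b^2) = tr(b^3 a b a b)*tr(a) - tr(b^3 a b a b a)  (eliminate a^-1) = x*y^3*z^2 - x^2*y^2*z - y^2*z^3 - x*y^3 - x*y*z^2 + x^2*z + 2*y^2*z + z^3 + 2*x*y - 3*z
reduce: tr(a b a b a b a b) = tr(b a)*tr(b a b a b a) - tr(b^-1 a^-1 b^-1 a^-1)  (split on b) = z^4 - 4*z^2 + 2
so tr(a b a b a b a) = tr(a)*tr(b a b a b a) - tr(b a b a b)  (reduce the a square) = x*z^3 - y*z^2 - 2*x*z + y
tr(b^2 a b a b a b a) = tr(b)*tr(a b a b a b a b) - tr(a b a b a b a)  (reduce the b square) = y*z^4 - x*z^3 - 3*y*z^2 + 2*x*z + y
so tr(b a b a b a^-1 b^2 a) = tr(b^2 a b a b a b)*tr(a) - tr(b^2 a b a b a b a)  (eliminate a^-1) = x*y^2*z^3 - x^2*y*z^2 - y*z^4 - 2*x*y^2*z + x^2*y + 3*y*z^2 + x*z - y
so tr(b a b a^-1 b^2 a^-1 b a) = tr(b a b a b a^-1 b^2)*tr(a) - tr(b a b a b a^-1 b^2 a)  (eliminate a^-1) = x^2*y^3*z^2 - x^3*y^2*z - 2*x*y^2*z^3 - x^2*y^3 + y*z^4 + x^3*z + 4*x*y^2*z + x*z^3 + x^2*y - 3*y*z^2 - 4*x*z + y
reduce: tr(b^2 a^-1 b a^-1 b a b a^-1) = tr(b a b a^-1 b^2 a^-1 b)*tr(a) - tr(b a b a^-1 b^2 a^-1 b a)  (eliminate a^-1) = x^3*y^4*z - x^4*y^3 - 3*x^2*y^3*z^2 + x^3*y^2*z + 3*x*y^2*z^3 + x^4*y + 2*x^2*y^3 + x^2*y*z^2 - y*z^4 - x^3*z - 5*x*y^2*z - x*z^3 - 2*x^2*y + 3*y*z^2 + 3*x*z - y
tr(b a^-1 b a b^3) = tr(b a b^4)*tr(a) - tr(b a b^4 a)  (eliminate a^-1) = x*y^4*z - x^2*y^3 - y^3*z^2 - 2*x*y^2*z + 2*x^2*y + y^3 + 2*y*z^2 - 3*y
tr(b a^-1 b a b^3 a) = tr(b a b^3 a b)*tr(a) - tr(b a b^3 a b a)  (eliminate a^-1) = x*y^3*z^2 - 2*x^2*y^2*z - y^2*z^3 + x^3*y + x^2*z + 2*y^2*z + z^3 - 2*x*y - 3*z
so tr(b^2 a^-1 b a^-1 b a b) = tr(b a^-1 b a b^3)*tr(a) - tr(b a^-1 b a b^3 a)  (eliminate a^-1) = x^2*y^4*z - x^3*y^3 - 2*x*y^3*z^2 + y^2*z^3 + x^3*y + x*y^3 + 2*x*y*z^2 - x^2*z - 2*y^2*z - z^3 - x*y + 3*z
so tr(a^-2 b^2 a^-1 b a^-1 b a b) = tr(b^2 a^-1 b a^-1 b a b a^-1)*tr(a) - tr(b^2 a^-1 b a^-1 b a b)  (eliminate a^-1) = x^4*y^4*z - x^5*y^3 - 3*x^3*y^3*z^2 + x^4*y^2*z - x^2*y^4*z + 3*x^2*y^2*z^3 + x^5*y + 3*x^3*y^3 + x^3*y*z^2 + 2*x*y^3*z^2 - x*y*z^4 - x^4*z - 5*x^2*y^2*z - x^2*z^3 - y^2*z^3 - 3*x^3*y - x*y^3 + x*y*z^2 + 4*x^2*z + 2*y^2*z + z^3 - 3*z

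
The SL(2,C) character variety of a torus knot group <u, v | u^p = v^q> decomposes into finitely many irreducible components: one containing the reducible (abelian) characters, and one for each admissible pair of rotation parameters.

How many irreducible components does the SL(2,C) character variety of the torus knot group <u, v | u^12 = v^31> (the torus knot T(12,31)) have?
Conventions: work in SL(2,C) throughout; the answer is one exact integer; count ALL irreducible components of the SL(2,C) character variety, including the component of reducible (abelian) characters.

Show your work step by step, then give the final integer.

For T(12,31): irreducibility forces the central element u^12 = v^31 to one of +I, -I.
This locks tr(u) to 2*cos(pi*alpha/12), alpha in 1..11, and tr(v) to 2*cos(pi*beta/31), beta in 1..30, on each component of irreducible characters.
The two central values (-1)^alpha I and (-1)^beta I must be the same matrix, so alpha and beta share a parity.
Enumerate parity-matched pairs: 6*15 odd-odd plus 5*15 even-even gives 165.
That is 165 components of irreducible characters, and with the reducible (abelian) component the total is 166.

166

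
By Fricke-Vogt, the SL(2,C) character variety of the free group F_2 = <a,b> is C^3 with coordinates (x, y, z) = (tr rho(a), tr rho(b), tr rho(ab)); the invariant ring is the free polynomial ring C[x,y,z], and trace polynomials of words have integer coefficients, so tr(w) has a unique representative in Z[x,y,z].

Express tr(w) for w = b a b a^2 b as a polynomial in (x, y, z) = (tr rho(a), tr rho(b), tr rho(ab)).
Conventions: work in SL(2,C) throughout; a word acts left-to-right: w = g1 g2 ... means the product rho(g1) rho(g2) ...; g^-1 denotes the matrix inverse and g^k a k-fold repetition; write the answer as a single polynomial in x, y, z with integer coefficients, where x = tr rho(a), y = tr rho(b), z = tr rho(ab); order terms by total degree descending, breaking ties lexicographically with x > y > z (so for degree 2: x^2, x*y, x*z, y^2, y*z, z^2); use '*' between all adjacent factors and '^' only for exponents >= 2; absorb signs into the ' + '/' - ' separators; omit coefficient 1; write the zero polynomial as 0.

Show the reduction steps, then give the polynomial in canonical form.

x*y*z^2 - x^2*z - y^2*z + z

use: trace(a b a b) = trace(a b) * trace(a b) - trace(1)   [split at a repeated a] = z^2 - 2
apply: trace(a b a) = trace(a) * trace(b a) - trace(b)   [square of a] = x*z - y
apply: trace(b^2 a b a) = trace(b) * trace(a b a b) - trace(a b a)   [square of b] = y*z^2 - x*z - y
apply: trace(b a b) = trace(b) * trace(a b) - trace(a)   [square of b] = y*z - x
use: trace(b^2 a b) = trace(b) * trace(b a b) - trace(b a)   [square of b] = y^2*z - x*y - z
apply: trace(b a b a^2 b) = trace(a) * trace(b^2 a b a) - trace(b^2 a b)   [square of a] = x*y*z^2 - x^2*z - y^2*z + z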